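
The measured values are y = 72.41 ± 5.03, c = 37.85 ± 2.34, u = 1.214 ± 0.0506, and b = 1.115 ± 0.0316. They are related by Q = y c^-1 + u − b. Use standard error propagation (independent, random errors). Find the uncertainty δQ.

0.188

Let p = y·c^-1 = 1.913. δp/p = √((1·δy/y)² + (-1·δc/c)²) = √(0.00483 + 0.00382) = 0.0930, so δp = 0.178.
Q = p + u − b: δQ = √(δp² + δu² + δb²) = √(0.0316 + 0.00256 + 0.000999) = 0.188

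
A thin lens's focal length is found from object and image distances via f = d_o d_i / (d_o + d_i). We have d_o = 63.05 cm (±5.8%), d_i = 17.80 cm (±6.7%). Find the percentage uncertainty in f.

∂f/∂d_o = (d_i/(d_o+d_i))² = 0.0485;  ∂f/∂d_i = (d_o/(d_o+d_i))² = 0.608
δf = √((∂f/∂d_o · δd_o)² + (∂f/∂d_i · δd_i)²) = √(0.0314 + 0.526) = 0.747 cm
f = 13.88 cm, so δf/f = 0.747/13.88 = 0.0538.

5.38%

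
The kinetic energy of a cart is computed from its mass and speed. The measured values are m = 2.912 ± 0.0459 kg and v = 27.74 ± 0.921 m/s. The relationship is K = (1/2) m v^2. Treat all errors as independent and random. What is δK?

Each factor contributes (exponent × relative error)² to (δK/K)²:
  (1·δm/m)² = (1×0.0158)² = 0.000248;  (2·δv/v)² = (2×0.0332)² = 0.00441
δK/K = √(0.00466) = 0.0682
K = 1120 J, so δK = 0.0682 × 1120 = 76.5 J.

76.5 J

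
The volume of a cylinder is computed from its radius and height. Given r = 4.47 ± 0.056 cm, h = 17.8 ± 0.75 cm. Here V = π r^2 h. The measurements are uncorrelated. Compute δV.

54.8 cm^3

For a monomial V ∝ r^2, h, fractional errors add in quadrature:
  (2·δr/r)² = (2×0.0125)² = 0.000628;  (1·δh/h)² = (1×0.0421)² = 0.00178
δV/V = √(0.00240) = 0.0490
V = 1120 cm^3, so δV = 0.0490 × 1120 = 54.8 cm^3.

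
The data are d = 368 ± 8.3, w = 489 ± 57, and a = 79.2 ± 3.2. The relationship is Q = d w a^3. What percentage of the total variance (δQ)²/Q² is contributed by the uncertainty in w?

47.2%

(δQ/Q)² = (1·δd/d)² + (1·δw/w)² + (3·δa/a)²
  d term: (1×0.0226)² = 0.000509
  w term: (1×0.117)² = 0.0136
  a term: (3×0.0404)² = 0.0147
Total = 0.0288. Share from w = 0.0136/0.0288 = 0.472.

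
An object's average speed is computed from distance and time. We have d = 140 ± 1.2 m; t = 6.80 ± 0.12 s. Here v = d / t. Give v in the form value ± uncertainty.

For a monomial v ∝ d, t^-1, fractional errors add in quadrature:
  (1·δd/d)² = (1×0.00857)² = 7.35e-05;  (-1·δt/t)² = (-1×0.0176)² = 0.000311
δv/v = √(0.000385) = 0.0196
v = 20.6 m/s, so δv = 0.0196 × 20.6 = 0.404 m/s.

20.6 ± 0.404 m/s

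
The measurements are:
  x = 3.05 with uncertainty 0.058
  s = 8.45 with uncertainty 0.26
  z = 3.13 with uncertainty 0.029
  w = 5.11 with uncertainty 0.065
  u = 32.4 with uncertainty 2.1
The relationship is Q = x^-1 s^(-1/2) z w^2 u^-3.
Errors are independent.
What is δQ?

Q is a product of powers, so relative uncertainties combine in quadrature:
  (-1·δx/x)² = (-1×0.0190)² = 0.000362;  (−½·δs/s)² = (-0.5×0.0308)² = 0.000237;  (1·δz/z)² = (1×0.00927)² = 8.58e-05;  (2·δw/w)² = (2×0.0127)² = 0.000647;  (-3·δu/u)² = (-3×0.0648)² = 0.0378
δQ/Q = √(0.0391) = 0.198
Q = 0.000271, so δQ = 0.198 × 0.000271 = 5.36e-05.

5.36e-05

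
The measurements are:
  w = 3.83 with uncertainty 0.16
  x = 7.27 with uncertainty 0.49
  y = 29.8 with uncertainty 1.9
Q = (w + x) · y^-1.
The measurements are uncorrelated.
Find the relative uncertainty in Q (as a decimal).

0.0789

Let u = w + x = 11.1. δu = √(δw² + δx²) = √(0.0256 + 0.240) = 0.515, so δu/u = 0.0464.
Q is then a monomial in u, y:
δQ/Q = √((δu/u)² + (-1·δy/y)²) = √(0.00216 + 0.00407) = 0.0789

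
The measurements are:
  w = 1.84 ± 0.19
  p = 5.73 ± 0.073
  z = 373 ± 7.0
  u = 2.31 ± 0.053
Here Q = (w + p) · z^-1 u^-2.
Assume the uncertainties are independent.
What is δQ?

Let h = w + p = 7.57. δh = √(δw² + δp²) = √(0.0361 + 0.00533) = 0.204, so δh/h = 0.0269.
Q is then a monomial in h, z, u:
δQ/Q = √((δh/h)² + (-1·δz/z)² + (-2·δu/u)²) = √(0.000723 + 0.000352 + 0.00211) = 0.0564
Q = 0.00380, so δQ = 0.0564 × 0.00380 = 0.000215.

0.000215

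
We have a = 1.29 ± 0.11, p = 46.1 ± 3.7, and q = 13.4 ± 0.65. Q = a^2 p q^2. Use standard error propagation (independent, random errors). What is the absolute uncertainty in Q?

2920

Relative error in a monomial: (δQ/Q)² = Σ (nᵢ · δxᵢ/xᵢ)².
  (2·δa/a)² = (2×0.0853)² = 0.0291;  (1·δp/p)² = (1×0.0803)² = 0.00644;  (2·δq/q)² = (2×0.0485)² = 0.00941
δQ/Q = √(0.0449) = 0.212
Q = 13800, so δQ = 0.212 × 13800 = 2920.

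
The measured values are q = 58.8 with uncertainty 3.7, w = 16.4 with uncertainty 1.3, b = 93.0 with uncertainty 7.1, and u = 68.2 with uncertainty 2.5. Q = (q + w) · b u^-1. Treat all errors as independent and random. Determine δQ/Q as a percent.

9.95%

Let h = q + w = 75.2. δh = √(δq² + δw²) = √(13.7 + 1.69) = 3.92, so δh/h = 0.0522.
Q is then a monomial in h, b, u:
δQ/Q = √((δh/h)² + (1·δb/b)² + (-1·δu/u)²) = √(0.00272 + 0.00583 + 0.00134) = 0.0995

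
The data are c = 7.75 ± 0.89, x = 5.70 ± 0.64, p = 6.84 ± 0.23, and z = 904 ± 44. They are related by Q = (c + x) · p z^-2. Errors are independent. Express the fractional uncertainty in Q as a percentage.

Let u = c + x = 13.4. δu = √(δc² + δx²) = √(0.792 + 0.410) = 1.10, so δu/u = 0.0815.
Q is then a monomial in u, p, z:
δQ/Q = √((δu/u)² + (1·δp/p)² + (-2·δz/z)²) = √(0.00664 + 0.00113 + 0.00948) = 0.131

13.1%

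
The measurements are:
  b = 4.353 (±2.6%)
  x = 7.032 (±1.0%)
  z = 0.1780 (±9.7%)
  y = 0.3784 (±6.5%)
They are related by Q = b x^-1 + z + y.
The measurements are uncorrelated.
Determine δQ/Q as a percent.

Let p = b·x^-1 = 0.6190. δp/p = √((1·δb/b)² + (-1·δx/x)²) = √(0.000676 + 0.000100) = 0.0279, so δp = 0.0172.
Q = p + z + y: δQ = √(δp² + δz² + δy²) = √(0.000297 + 0.000298 + 0.000605) = 0.0346
Q = 1.175, so δQ/Q = 0.0346/1.175 = 0.0295.

2.95%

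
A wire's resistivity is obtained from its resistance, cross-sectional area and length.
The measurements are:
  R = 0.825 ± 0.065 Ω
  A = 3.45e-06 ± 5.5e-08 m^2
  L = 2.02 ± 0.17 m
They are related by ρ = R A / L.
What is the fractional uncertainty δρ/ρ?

Each factor contributes (exponent × relative error)² to (δρ/ρ)²:
  (1·δR/R)² = (1×0.0788)² = 0.00621;  (1·δA/A)² = (1×0.0159)² = 0.000254;  (-1·δL/L)² = (-1×0.0842)² = 0.00708
δρ/ρ = √(0.0135) = 0.116

0.116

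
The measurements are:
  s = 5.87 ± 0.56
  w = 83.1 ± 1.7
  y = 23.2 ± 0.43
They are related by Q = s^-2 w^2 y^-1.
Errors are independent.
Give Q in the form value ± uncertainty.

For a monomial Q ∝ s^-2, w^2, y^-1, fractional errors add in quadrature:
  (-2·δs/s)² = (-2×0.0954)² = 0.0364;  (2·δw/w)² = (2×0.0205)² = 0.00167;  (-1·δy/y)² = (-1×0.0185)² = 0.000344
δQ/Q = √(0.0384) = 0.196
Q = 8.64, so δQ = 0.196 × 8.64 = 1.69.

8.64 ± 1.69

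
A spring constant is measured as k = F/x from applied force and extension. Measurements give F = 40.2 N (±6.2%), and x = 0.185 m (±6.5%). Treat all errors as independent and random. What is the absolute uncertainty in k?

19.5 N/m

For a monomial k ∝ F, x^-1, fractional errors add in quadrature:
  (1·δF/F)² = (1×0.0620)² = 0.00384;  (-1·δx/x)² = (-1×0.0650)² = 0.00423
δk/k = √(0.00807) = 0.0898
k = 217 N/m, so δk = 0.0898 × 217 = 19.5 N/m.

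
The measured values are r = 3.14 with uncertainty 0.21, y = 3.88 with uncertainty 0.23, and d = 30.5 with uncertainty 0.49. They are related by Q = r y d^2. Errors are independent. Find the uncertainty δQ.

Products/powers → add relative errors in quadrature, weighted by exponent:
  (1·δr/r)² = (1×0.0669)² = 0.00447;  (1·δy/y)² = (1×0.0593)² = 0.00351;  (2·δd/d)² = (2×0.0161)² = 0.00103
δQ/Q = √(0.00902) = 0.0950
Q = 11300, so δQ = 0.0950 × 11300 = 1080.

1080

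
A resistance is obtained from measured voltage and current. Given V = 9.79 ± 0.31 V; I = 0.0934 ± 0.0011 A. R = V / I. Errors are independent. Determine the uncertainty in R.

3.54 Ω

Products/powers → add relative errors in quadrature, weighted by exponent:
  (1·δV/V)² = (1×0.0317)² = 0.00100;  (-1·δI/I)² = (-1×0.0118)² = 0.000139
δR/R = √(0.00114) = 0.0338
R = 105 Ω, so δR = 0.0338 × 105 = 3.54 Ω.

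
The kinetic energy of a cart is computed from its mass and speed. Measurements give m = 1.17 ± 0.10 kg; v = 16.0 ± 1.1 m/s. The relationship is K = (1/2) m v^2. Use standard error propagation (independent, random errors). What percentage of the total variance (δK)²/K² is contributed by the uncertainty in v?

(δK/K)² = (1·δm/m)² + (2·δv/v)²
  m term: (1×0.0855)² = 0.00731
  v term: (2×0.0688)² = 0.0189
Total = 0.0262. Share from v = 0.0189/0.0262 = 0.721.

72.1%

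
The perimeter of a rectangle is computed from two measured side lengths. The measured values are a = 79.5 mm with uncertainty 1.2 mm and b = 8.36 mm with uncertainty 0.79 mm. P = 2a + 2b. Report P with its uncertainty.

176 ± 2.87 mm

Sums and differences: (δP)² = Σ (cᵢ δxᵢ)².
  (2·δa)² = 5.76;  (2·δb)² = 2.50
δP = √(8.26) = 2.87 mm
P = 176 mm.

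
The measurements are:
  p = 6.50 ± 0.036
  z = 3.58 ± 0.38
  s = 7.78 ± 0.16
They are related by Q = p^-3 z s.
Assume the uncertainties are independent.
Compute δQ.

Relative error in a monomial: (δQ/Q)² = Σ (nᵢ · δxᵢ/xᵢ)².
  (-3·δp/p)² = (-3×0.00554)² = 0.000276;  (1·δz/z)² = (1×0.106)² = 0.0113;  (1·δs/s)² = (1×0.0206)² = 0.000423
δQ/Q = √(0.0120) = 0.109
Q = 0.101, so δQ = 0.109 × 0.101 = 0.0111.

0.0111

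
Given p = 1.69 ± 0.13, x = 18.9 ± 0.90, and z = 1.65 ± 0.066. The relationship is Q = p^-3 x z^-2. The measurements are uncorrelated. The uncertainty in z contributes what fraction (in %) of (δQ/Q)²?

10.3%

(δQ/Q)² = (-3·δp/p)² + (1·δx/x)² + (-2·δz/z)²
  p term: (-3×0.0769)² = 0.0533
  x term: (1×0.0476)² = 0.00227
  z term: (-2×0.0400)² = 0.00640
Total = 0.0619. Share from z = 0.00640/0.0619 = 0.103.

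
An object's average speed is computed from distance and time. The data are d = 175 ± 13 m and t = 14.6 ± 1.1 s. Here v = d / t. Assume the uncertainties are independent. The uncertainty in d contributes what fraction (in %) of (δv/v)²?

49.3%

(δv/v)² = (1·δd/d)² + (-1·δt/t)²
  d term: (1×0.0743)² = 0.00552
  t term: (-1×0.0753)² = 0.00568
Total = 0.0112. Share from d = 0.00552/0.0112 = 0.493.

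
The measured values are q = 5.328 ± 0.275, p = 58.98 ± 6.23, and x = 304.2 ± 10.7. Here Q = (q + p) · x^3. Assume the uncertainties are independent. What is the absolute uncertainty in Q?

2.59e+08

Let u = q + p = 64.31. δu = √(δq² + δp²) = √(0.0756 + 38.8) = 6.24, so δu/u = 0.0970.
Q is then a monomial in u, x:
δQ/Q = √((δu/u)² + (3·δx/x)²) = √(0.00940 + 0.0111) = 0.143
Q = 1.81e+09, so δQ = 0.143 × 1.81e+09 = 2.59e+08.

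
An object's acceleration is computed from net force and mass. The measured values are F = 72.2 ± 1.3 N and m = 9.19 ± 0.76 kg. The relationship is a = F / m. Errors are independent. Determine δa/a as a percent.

Relative error in a monomial: (δa/a)² = Σ (nᵢ · δxᵢ/xᵢ)².
  (1·δF/F)² = (1×0.0180)² = 0.000324;  (-1·δm/m)² = (-1×0.0827)² = 0.00684
δa/a = √(0.00716) = 0.0846

8.46%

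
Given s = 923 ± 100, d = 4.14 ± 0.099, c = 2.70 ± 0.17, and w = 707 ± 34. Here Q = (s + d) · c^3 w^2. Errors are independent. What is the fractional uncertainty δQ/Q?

Let u = s + d = 927. δu = √(δs² + δd²) = √(10000 + 0.00980) = 100, so δu/u = 0.108.
Q is then a monomial in u, c, w:
δQ/Q = √((δu/u)² + (3·δc/c)² + (2·δw/w)²) = √(0.0116 + 0.0357 + 0.00925) = 0.238

0.238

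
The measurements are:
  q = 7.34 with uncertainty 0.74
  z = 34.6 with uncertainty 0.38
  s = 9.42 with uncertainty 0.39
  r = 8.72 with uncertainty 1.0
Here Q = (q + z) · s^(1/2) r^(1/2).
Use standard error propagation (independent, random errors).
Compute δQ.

Let u = q + z = 41.9. δu = √(δq² + δz²) = √(0.548 + 0.144) = 0.832, so δu/u = 0.0198.
Q is then a monomial in u, s, r:
δQ/Q = √((δu/u)² + (½·δs/s)² + (½·δr/r)²) = √(0.000393 + 0.000429 + 0.00329) = 0.0641
Q = 380, so δQ = 0.0641 × 380 = 24.4.

24.4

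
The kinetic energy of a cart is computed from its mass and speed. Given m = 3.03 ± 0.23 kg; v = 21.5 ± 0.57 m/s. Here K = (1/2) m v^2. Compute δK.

Since K is a product/quotient, work with relative uncertainties:
  (1·δm/m)² = (1×0.0759)² = 0.00576;  (2·δv/v)² = (2×0.0265)² = 0.00281
δK/K = √(0.00857) = 0.0926
K = 700 J, so δK = 0.0926 × 700 = 64.8 J.

64.8 J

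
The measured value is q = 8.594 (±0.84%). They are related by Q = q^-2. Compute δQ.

Q ∝ q^-2, so δQ/Q = |-2| · δq/q = 2 × 0.00840 = 0.0168.
Q = 0.01354, so δQ = 0.0168 × 0.01354 = 0.000227.

0.000227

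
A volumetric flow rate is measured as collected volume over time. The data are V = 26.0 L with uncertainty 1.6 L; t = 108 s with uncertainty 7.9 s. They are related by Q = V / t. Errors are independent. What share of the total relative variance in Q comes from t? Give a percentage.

(δQ/Q)² = (1·δV/V)² + (-1·δt/t)²
  V term: (1×0.0615)² = 0.00379
  t term: (-1×0.0731)² = 0.00535
Total = 0.00914. Share from t = 0.00535/0.00914 = 0.586.

58.6%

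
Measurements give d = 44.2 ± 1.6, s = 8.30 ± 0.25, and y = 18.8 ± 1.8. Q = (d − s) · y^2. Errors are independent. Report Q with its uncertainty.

Let u = d − s = 35.9. δu = √(δd² + δs²) = √(2.56 + 0.0625) = 1.62, so δu/u = 0.0451.
Q is then a monomial in u, y:
δQ/Q = √((δu/u)² + (2·δy/y)²) = √(0.00203 + 0.0367) = 0.197
Q = 12700, so δQ = 0.197 × 12700 = 2500.

12700 ± 2500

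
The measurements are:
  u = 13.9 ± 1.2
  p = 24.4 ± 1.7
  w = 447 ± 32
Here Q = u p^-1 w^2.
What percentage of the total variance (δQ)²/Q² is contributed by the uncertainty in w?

62.5%

(δQ/Q)² = (1·δu/u)² + (-1·δp/p)² + (2·δw/w)²
  u term: (1×0.0863)² = 0.00745
  p term: (-1×0.0697)² = 0.00485
  w term: (2×0.0716)² = 0.0205
Total = 0.0328. Share from w = 0.0205/0.0328 = 0.625.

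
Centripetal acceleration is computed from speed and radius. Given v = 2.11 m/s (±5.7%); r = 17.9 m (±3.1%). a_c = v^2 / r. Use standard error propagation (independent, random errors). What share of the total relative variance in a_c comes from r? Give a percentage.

6.89%

(δa_c/a_c)² = (2·δv/v)² + (-1·δr/r)²
  v term: (2×0.0570)² = 0.0130
  r term: (-1×0.0310)² = 0.000961
Total = 0.0140. Share from r = 0.000961/0.0140 = 0.0689.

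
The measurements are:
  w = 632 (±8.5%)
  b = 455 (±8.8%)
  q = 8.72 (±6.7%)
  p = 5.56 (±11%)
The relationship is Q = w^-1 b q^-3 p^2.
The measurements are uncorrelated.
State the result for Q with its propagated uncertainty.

0.0336 ± 0.0108

Since Q is a product/quotient, work with relative uncertainties:
  (-1·δw/w)² = (-1×0.0850)² = 0.00723;  (1·δb/b)² = (1×0.0880)² = 0.00774;  (-3·δq/q)² = (-3×0.0670)² = 0.0404;  (2·δp/p)² = (2×0.110)² = 0.0484
δQ/Q = √(0.104) = 0.322
Q = 0.0336, so δQ = 0.322 × 0.0336 = 0.0108.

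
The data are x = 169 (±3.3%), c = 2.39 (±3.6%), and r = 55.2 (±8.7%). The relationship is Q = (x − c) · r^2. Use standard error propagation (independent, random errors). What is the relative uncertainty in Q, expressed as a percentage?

17.7%

Let u = x − c = 167. δu = √(δx² + δc²) = √(31.1 + 0.00740) = 5.58, so δu/u = 0.0335.
Q is then a monomial in u, r:
δQ/Q = √((δu/u)² + (2·δr/r)²) = √(0.00112 + 0.0303) = 0.177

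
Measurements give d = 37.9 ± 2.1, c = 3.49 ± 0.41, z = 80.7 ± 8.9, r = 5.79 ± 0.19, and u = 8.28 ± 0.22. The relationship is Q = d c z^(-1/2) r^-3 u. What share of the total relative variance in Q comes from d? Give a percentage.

(δQ/Q)² = (1·δd/d)² + (1·δc/c)² + (−½·δz/z)² + (-3·δr/r)² + (1·δu/u)²
  d term: (1×0.0554)² = 0.00307
  c term: (1×0.117)² = 0.0138
  z term: (-0.5×0.110)² = 0.00304
  r term: (-3×0.0328)² = 0.00969
  u term: (1×0.0266)² = 0.000706
Total = 0.0303. Share from d = 0.00307/0.0303 = 0.101.

10.1%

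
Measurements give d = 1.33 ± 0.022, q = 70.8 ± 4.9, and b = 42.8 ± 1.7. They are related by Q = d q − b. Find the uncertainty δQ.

Let p = d·q = 94.2. δp/p = √((1·δd/d)² + (1·δq/q)²) = √(0.000274 + 0.00479) = 0.0712, so δp = 6.70.
Q = p − b: δQ = √(δp² + δb²) = √(44.9 + 2.89) = 6.91

6.91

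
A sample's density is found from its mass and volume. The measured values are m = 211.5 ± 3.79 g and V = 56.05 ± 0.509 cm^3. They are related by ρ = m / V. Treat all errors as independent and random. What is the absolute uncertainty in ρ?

0.0758 g/cm^3

Relative error in a monomial: (δρ/ρ)² = Σ (nᵢ · δxᵢ/xᵢ)².
  (1·δm/m)² = (1×0.0179)² = 0.000321;  (-1·δV/V)² = (-1×0.00908)² = 8.25e-05
δρ/ρ = √(0.000404) = 0.0201
ρ = 3.773 g/cm^3, so δρ = 0.0201 × 3.773 = 0.0758 g/cm^3.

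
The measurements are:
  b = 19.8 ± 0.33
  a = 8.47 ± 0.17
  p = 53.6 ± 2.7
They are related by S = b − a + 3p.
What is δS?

S is a linear combination, so absolute uncertainties add in quadrature:
  (δb)² = 0.109;  (δa)² = 0.0289;  (3·δp)² = 65.6
δS = √(65.7) = 8.11

8.11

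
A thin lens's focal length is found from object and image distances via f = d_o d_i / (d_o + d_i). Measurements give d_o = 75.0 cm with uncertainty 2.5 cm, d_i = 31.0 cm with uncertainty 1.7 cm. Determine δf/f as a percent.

∂f/∂d_o = (d_i/(d_o+d_i))² = 0.0855;  ∂f/∂d_i = (d_o/(d_o+d_i))² = 0.501
δf = √((∂f/∂d_o · δd_o)² + (∂f/∂d_i · δd_i)²) = √(0.0457 + 0.724) = 0.878 cm
f = 21.9 cm, so δf/f = 0.878/21.9 = 0.0400.

4.00%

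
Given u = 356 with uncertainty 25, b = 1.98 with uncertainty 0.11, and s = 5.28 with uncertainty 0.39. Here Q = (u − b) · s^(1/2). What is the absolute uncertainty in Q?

Let w = u − b = 354. δw = √(δu² + δb²) = √(625 + 0.0121) = 25.0, so δw/w = 0.0706.
Q is then a monomial in w, s:
δQ/Q = √((δw/w)² + (½·δs/s)²) = √(0.00499 + 0.00136) = 0.0797
Q = 813, so δQ = 0.0797 × 813 = 64.8.

64.8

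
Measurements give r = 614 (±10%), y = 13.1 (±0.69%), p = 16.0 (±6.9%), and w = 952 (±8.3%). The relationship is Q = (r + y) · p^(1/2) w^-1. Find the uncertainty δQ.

Let u = r + y = 627. δu = √(δr² + δy²) = √(3770 + 0.00817) = 61.4, so δu/u = 0.0979.
Q is then a monomial in u, p, w:
δQ/Q = √((δu/u)² + (½·δp/p)² + (-1·δw/w)²) = √(0.00959 + 0.00119 + 0.00689) = 0.133
Q = 2.63, so δQ = 0.133 × 2.63 = 0.350.

0.350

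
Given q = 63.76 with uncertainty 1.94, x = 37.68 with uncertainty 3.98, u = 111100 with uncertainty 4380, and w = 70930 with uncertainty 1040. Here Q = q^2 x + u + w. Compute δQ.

Let p = q^2·x = 153200. δp/p = √((2·δq/q)² + (1·δx/x)²) = √(0.00370 + 0.0112) = 0.122, so δp = 18700.
Q = p + u + w: δQ = √(δp² + δu² + δw²) = √(3.49e+08 + 1.92e+07 + 1.08e+06) = 19200

19200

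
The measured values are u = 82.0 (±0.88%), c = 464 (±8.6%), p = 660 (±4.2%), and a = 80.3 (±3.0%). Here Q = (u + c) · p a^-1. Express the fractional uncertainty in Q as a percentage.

Let w = u + c = 546. δw = √(δu² + δc²) = √(0.521 + 1590) = 39.9, so δw/w = 0.0731.
Q is then a monomial in w, p, a:
δQ/Q = √((δw/w)² + (1·δp/p)² + (-1·δa/a)²) = √(0.00534 + 0.00176 + 0.000900) = 0.0895

8.95%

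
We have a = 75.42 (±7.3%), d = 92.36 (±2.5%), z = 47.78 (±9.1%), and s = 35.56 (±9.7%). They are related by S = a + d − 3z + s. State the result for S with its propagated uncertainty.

60.00 ± 14.8

Absolute uncertainties add in quadrature for a linear combination:
  (δa)² = 30.3;  (δd)² = 5.33;  (3·δz)² = 170;  (δs)² = 11.9
δS = √(218) = 14.8
S = 60.00.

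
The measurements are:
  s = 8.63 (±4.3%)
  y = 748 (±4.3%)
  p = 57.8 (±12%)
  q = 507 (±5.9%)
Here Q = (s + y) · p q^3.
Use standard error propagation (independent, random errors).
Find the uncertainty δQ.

1.24e+12

Let u = s + y = 757. δu = √(δs² + δy²) = √(0.138 + 1030) = 32.2, so δu/u = 0.0425.
Q is then a monomial in u, p, q:
δQ/Q = √((δu/u)² + (1·δp/p)² + (3·δq/q)²) = √(0.00181 + 0.0144 + 0.0313) = 0.218
Q = 5.7e+12, so δQ = 0.218 × 5.7e+12 = 1.24e+12.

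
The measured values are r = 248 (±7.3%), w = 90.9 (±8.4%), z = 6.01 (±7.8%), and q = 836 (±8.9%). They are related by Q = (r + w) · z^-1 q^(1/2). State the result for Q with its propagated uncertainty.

Let u = r + w = 339. δu = √(δr² + δw²) = √(328 + 58.3) = 19.6, so δu/u = 0.0580.
Q is then a monomial in u, z, q:
δQ/Q = √((δu/u)² + (-1·δz/z)² + (½·δq/q)²) = √(0.00336 + 0.00608 + 0.00198) = 0.107
Q = 1630, so δQ = 0.107 × 1630 = 174.

1630 ± 174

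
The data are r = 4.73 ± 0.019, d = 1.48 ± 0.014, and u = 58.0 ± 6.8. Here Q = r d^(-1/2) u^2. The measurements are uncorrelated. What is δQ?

3070

Q is a product of powers, so relative uncertainties combine in quadrature:
  (1·δr/r)² = (1×0.00402)² = 1.61e-05;  (−½·δd/d)² = (-0.5×0.00946)² = 2.24e-05;  (2·δu/u)² = (2×0.117)² = 0.0550
δQ/Q = √(0.0550) = 0.235
Q = 13100, so δQ = 0.235 × 13100 = 3070.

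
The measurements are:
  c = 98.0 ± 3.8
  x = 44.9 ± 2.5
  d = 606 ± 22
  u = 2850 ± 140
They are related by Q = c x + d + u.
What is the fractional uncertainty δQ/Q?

0.0421

Let p = c·x = 4400. δp/p = √((1·δc/c)² + (1·δx/x)²) = √(0.00150 + 0.00310) = 0.0679, so δp = 299.
Q = p + d + u: δQ = √(δp² + δd² + δu²) = √(89100 + 484 + 19600) = 330
Q = 7860, so δQ/Q = 330/7860 = 0.0421.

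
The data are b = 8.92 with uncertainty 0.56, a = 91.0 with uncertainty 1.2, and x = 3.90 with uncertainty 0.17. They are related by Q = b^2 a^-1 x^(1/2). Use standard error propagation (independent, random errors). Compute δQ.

Products/powers → add relative errors in quadrature, weighted by exponent:
  (2·δb/b)² = (2×0.0628)² = 0.0158;  (-1·δa/a)² = (-1×0.0132)² = 0.000174;  (½·δx/x)² = (0.5×0.0436)² = 0.000475
δQ/Q = √(0.0164) = 0.128
Q = 1.73, so δQ = 0.128 × 1.73 = 0.221.

0.221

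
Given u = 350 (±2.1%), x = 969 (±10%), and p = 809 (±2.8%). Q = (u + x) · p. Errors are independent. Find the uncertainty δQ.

84100

Let w = u + x = 1320. δw = √(δu² + δx²) = √(54.0 + 9390) = 97.2, so δw/w = 0.0737.
Q is then a monomial in w, p:
δQ/Q = √((δw/w)² + (1·δp/p)²) = √(0.00543 + 0.000784) = 0.0788
Q = 1.07e+06, so δQ = 0.0788 × 1.07e+06 = 84100.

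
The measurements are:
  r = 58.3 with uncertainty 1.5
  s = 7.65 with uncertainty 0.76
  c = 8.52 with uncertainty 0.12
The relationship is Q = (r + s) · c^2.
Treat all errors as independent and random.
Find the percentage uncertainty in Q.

Let u = r + s = 66.0. δu = √(δr² + δs²) = √(2.25 + 0.578) = 1.68, so δu/u = 0.0255.
Q is then a monomial in u, c:
δQ/Q = √((δu/u)² + (2·δc/c)²) = √(0.000650 + 0.000793) = 0.0380

3.80%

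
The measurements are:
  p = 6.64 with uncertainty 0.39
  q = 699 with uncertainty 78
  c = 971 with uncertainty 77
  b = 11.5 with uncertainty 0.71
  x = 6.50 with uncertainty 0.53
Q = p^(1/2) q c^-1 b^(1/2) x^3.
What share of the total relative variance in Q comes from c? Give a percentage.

7.82%

(δQ/Q)² = (½·δp/p)² + (1·δq/q)² + (-1·δc/c)² + (½·δb/b)² + (3·δx/x)²
  p term: (0.5×0.0587)² = 0.000862
  q term: (1×0.112)² = 0.0125
  c term: (-1×0.0793)² = 0.00629
  b term: (0.5×0.0617)² = 0.000953
  x term: (3×0.0815)² = 0.0598
Total = 0.0804. Share from c = 0.00629/0.0804 = 0.0782.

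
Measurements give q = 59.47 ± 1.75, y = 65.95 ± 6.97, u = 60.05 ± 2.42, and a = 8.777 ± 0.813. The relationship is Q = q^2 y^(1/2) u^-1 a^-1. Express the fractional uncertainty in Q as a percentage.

Q is a product of powers, so relative uncertainties combine in quadrature:
  (2·δq/q)² = (2×0.0294)² = 0.00346;  (½·δy/y)² = (0.5×0.106)² = 0.00279;  (-1·δu/u)² = (-1×0.0403)² = 0.00162;  (-1·δa/a)² = (-1×0.0926)² = 0.00858
δQ/Q = √(0.0165) = 0.128

12.8%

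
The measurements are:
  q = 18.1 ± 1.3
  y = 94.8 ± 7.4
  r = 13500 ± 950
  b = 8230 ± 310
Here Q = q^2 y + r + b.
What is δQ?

5170

Let p = q^2·y = 31100. δp/p = √((2·δq/q)² + (1·δy/y)²) = √(0.0206 + 0.00609) = 0.163, so δp = 5080.
Q = p + r + b: δQ = √(δp² + δr² + δb²) = √(2.58e+07 + 9.02e+05 + 96100) = 5170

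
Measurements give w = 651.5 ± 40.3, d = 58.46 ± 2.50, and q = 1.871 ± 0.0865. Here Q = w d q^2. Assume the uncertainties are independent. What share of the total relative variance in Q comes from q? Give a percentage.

(δQ/Q)² = (1·δw/w)² + (1·δd/d)² + (2·δq/q)²
  w term: (1×0.0619)² = 0.00383
  d term: (1×0.0428)² = 0.00183
  q term: (2×0.0462)² = 0.00855
Total = 0.0142. Share from q = 0.00855/0.0142 = 0.602.

60.2%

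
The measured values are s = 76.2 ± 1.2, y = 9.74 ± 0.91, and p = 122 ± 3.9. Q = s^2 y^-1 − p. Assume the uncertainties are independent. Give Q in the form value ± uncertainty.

Let w = s^2·y^-1 = 596. δw/w = √((2·δs/s)² + (-1·δy/y)²) = √(0.000992 + 0.00873) = 0.0986, so δw = 58.8.
Q = w − p: δQ = √(δw² + δp²) = √(3450 + 15.2) = 58.9
Q = 474.

474 ± 58.9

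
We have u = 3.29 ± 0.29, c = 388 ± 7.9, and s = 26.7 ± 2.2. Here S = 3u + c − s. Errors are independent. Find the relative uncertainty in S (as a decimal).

Absolute uncertainties add in quadrature for a linear combination:
  (3·δu)² = 0.757;  (δc)² = 62.4;  (δs)² = 4.84
δS = √(68.0) = 8.25
S = 371, so δS/S = 8.25/371 = 0.0222.

0.0222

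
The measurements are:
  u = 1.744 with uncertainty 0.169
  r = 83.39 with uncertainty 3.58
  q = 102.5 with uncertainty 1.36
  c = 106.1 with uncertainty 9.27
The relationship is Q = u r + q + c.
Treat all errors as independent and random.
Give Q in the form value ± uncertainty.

Let p = u·r = 145.4. δp/p = √((1·δu/u)² + (1·δr/r)²) = √(0.00939 + 0.00184) = 0.106, so δp = 15.4.
Q = p + q + c: δQ = √(δp² + δq² + δc²) = √(238 + 1.85 + 85.9) = 18.0
Q = 354.0.

354.0 ± 18.0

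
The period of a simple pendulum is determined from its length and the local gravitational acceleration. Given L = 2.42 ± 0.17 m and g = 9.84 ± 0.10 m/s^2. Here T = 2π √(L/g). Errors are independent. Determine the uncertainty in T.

Each factor contributes (exponent × relative error)² to (δT/T)²:
  (½·δL/L)² = (0.5×0.0702)² = 0.00123;  (−½·δg/g)² = (-0.5×0.0102)² = 2.58e-05
δT/T = √(0.00126) = 0.0355
T = 3.12 s, so δT = 0.0355 × 3.12 = 0.111 s.

0.111 s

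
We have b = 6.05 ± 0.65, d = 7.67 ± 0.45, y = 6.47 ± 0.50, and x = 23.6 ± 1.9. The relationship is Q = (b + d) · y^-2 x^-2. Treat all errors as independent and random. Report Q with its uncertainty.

0.000588 ± 0.000136

Let u = b + d = 13.7. δu = √(δb² + δd²) = √(0.423 + 0.203) = 0.791, so δu/u = 0.0576.
Q is then a monomial in u, y, x:
δQ/Q = √((δu/u)² + (-2·δy/y)² + (-2·δx/x)²) = √(0.00332 + 0.0239 + 0.0259) = 0.231
Q = 0.000588, so δQ = 0.231 × 0.000588 = 0.000136.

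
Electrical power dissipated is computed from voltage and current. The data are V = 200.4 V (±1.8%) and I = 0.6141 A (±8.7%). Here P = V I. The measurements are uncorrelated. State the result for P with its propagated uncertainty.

123.1 ± 10.9 W

P is a product of powers, so relative uncertainties combine in quadrature:
  (1·δV/V)² = (1×0.0180)² = 0.000324;  (1·δI/I)² = (1×0.0870)² = 0.00757
δP/P = √(0.00789) = 0.0888
P = 123.1 W, so δP = 0.0888 × 123.1 = 10.9 W.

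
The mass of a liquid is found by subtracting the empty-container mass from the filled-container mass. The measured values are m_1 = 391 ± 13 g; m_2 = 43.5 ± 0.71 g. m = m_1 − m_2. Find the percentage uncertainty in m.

3.75%

For a sum/difference, combine absolute errors in quadrature:
  (δm_1)² = 169;  (δm_2)² = 0.504
δm = √(170) = 13.0 g
m = 348 g, so δm/m = 13.0/348 = 0.0375.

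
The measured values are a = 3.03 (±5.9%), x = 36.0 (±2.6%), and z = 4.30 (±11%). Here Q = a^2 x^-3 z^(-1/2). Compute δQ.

Products/powers → add relative errors in quadrature, weighted by exponent:
  (2·δa/a)² = (2×0.0590)² = 0.0139;  (-3·δx/x)² = (-3×0.0260)² = 0.00608;  (−½·δz/z)² = (-0.5×0.110)² = 0.00302
δQ/Q = √(0.0230) = 0.152
Q = 9.49e-05, so δQ = 0.152 × 9.49e-05 = 1.44e-05.

1.44e-05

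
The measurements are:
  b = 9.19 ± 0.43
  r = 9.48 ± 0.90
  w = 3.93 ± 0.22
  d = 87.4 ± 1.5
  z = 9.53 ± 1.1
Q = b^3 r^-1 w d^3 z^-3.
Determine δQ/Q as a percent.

39.3%

Q is a product of powers, so relative uncertainties combine in quadrature:
  (3·δb/b)² = (3×0.0468)² = 0.0197;  (-1·δr/r)² = (-1×0.0949)² = 0.00901;  (1·δw/w)² = (1×0.0560)² = 0.00313;  (3·δd/d)² = (3×0.0172)² = 0.00265;  (-3·δz/z)² = (-3×0.115)² = 0.120
δQ/Q = √(0.154) = 0.393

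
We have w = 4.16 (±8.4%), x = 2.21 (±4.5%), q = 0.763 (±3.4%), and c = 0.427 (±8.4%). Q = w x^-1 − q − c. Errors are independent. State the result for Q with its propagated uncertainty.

Let p = w·x^-1 = 1.88. δp/p = √((1·δw/w)² + (-1·δx/x)²) = √(0.00706 + 0.00202) = 0.0953, so δp = 0.179.
Q = p − q − c: δQ = √(δp² + δq² + δc²) = √(0.0322 + 0.000673 + 0.00129) = 0.185
Q = 0.692.

0.692 ± 0.185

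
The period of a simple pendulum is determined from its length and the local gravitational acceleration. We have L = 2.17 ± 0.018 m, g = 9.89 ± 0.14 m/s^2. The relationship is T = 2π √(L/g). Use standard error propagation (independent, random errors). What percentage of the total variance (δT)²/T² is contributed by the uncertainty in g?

(δT/T)² = (½·δL/L)² + (−½·δg/g)²
  L term: (0.5×0.00829)² = 1.72e-05
  g term: (-0.5×0.0142)² = 5.01e-05
Total = 6.73e-05. Share from g = 5.01e-05/6.73e-05 = 0.744.

74.4%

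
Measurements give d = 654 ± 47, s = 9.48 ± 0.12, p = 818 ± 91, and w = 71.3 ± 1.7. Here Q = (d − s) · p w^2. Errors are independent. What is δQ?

Let u = d − s = 645. δu = √(δd² + δs²) = √(2210 + 0.0144) = 47.0, so δu/u = 0.0729.
Q is then a monomial in u, p, w:
δQ/Q = √((δu/u)² + (1·δp/p)² + (2·δw/w)²) = √(0.00532 + 0.0124 + 0.00227) = 0.141
Q = 2.68e+09, so δQ = 0.141 × 2.68e+09 = 3.79e+08.

3.79e+08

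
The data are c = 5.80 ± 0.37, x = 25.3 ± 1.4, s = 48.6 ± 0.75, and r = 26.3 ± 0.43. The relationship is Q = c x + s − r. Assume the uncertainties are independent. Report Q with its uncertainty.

169 ± 12.4

Let p = c·x = 147. δp/p = √((1·δc/c)² + (1·δx/x)²) = √(0.00407 + 0.00306) = 0.0844, so δp = 12.4.
Q = p + s − r: δQ = √(δp² + δs² + δr²) = √(154 + 0.562 + 0.185) = 12.4
Q = 169.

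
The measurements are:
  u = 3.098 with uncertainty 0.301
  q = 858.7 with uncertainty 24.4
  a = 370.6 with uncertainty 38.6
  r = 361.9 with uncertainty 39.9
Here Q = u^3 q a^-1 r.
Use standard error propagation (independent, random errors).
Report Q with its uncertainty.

Products/powers → add relative errors in quadrature, weighted by exponent:
  (3·δu/u)² = (3×0.0972)² = 0.0850;  (1·δq/q)² = (1×0.0284)² = 0.000807;  (-1·δa/a)² = (-1×0.104)² = 0.0108;  (1·δr/r)² = (1×0.110)² = 0.0122
δQ/Q = √(0.109) = 0.330
Q = 24930, so δQ = 0.330 × 24930 = 8220.

24930 ± 8220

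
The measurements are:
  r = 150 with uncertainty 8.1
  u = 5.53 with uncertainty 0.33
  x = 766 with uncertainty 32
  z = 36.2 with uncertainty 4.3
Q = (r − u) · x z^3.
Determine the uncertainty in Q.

Let w = r − u = 144. δw = √(δr² + δu²) = √(65.6 + 0.109) = 8.11, so δw/w = 0.0561.
Q is then a monomial in w, x, z:
δQ/Q = √((δw/w)² + (1·δx/x)² + (3·δz/z)²) = √(0.00315 + 0.00175 + 0.127) = 0.363
Q = 5.25e+09, so δQ = 0.363 × 5.25e+09 = 1.91e+09.

1.91e+09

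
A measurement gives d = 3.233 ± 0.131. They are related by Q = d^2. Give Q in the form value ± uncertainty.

Relative error in a monomial: (δQ/Q)² = Σ (nᵢ · δxᵢ/xᵢ)².
  (2·δd/d)² = (2×0.0405)² = 0.00657
δQ/Q = √(0.00657) = 0.0810
Q = 10.45, so δQ = 0.0810 × 10.45 = 0.847.

10.45 ± 0.847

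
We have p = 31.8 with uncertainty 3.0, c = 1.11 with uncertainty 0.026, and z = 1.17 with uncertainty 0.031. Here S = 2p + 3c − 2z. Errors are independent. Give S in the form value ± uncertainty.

64.6 ± 6.00

Sums and differences: (δS)² = Σ (cᵢ δxᵢ)².
  (2·δp)² = 36.0;  (3·δc)² = 0.00608;  (2·δz)² = 0.00384
δS = √(36.0) = 6.00
S = 64.6.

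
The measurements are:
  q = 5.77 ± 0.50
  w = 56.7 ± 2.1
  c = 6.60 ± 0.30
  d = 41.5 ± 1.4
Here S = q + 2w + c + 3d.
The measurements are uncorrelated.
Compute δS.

Sums and differences: (δS)² = Σ (cᵢ δxᵢ)².
  (δq)² = 0.250;  (2·δw)² = 17.6;  (δc)² = 0.0900;  (3·δd)² = 17.6
δS = √(35.6) = 5.97

5.97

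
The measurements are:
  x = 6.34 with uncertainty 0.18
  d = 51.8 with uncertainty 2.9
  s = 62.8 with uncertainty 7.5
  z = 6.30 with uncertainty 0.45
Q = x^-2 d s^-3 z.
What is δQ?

1.23e-05

Since Q is a product/quotient, work with relative uncertainties:
  (-2·δx/x)² = (-2×0.0284)² = 0.00322;  (1·δd/d)² = (1×0.0560)² = 0.00313;  (-3·δs/s)² = (-3×0.119)² = 0.128;  (1·δz/z)² = (1×0.0714)² = 0.00510
δQ/Q = √(0.140) = 0.374
Q = 3.28e-05, so δQ = 0.374 × 3.28e-05 = 1.23e-05.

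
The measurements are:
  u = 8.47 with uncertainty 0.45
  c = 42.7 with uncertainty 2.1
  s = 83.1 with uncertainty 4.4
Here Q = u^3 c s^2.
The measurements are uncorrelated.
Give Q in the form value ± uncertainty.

(1.79 ± 0.354) × 10^8

Each factor contributes (exponent × relative error)² to (δQ/Q)²:
  (3·δu/u)² = (3×0.0531)² = 0.0254;  (1·δc/c)² = (1×0.0492)² = 0.00242;  (2·δs/s)² = (2×0.0529)² = 0.0112
δQ/Q = √(0.0390) = 0.198
Q = 1.79e+08, so δQ = 0.198 × 1.79e+08 = 3.54e+07.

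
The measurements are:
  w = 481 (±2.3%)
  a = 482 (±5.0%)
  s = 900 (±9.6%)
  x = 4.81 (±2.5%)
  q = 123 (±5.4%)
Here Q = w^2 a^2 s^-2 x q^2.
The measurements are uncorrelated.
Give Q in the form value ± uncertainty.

Products/powers → add relative errors in quadrature, weighted by exponent:
  (2·δw/w)² = (2×0.0230)² = 0.00212;  (2·δa/a)² = (2×0.0500)² = 0.0100;  (-2·δs/s)² = (-2×0.0960)² = 0.0369;  (1·δx/x)² = (1×0.0250)² = 0.000625;  (2·δq/q)² = (2×0.0540)² = 0.0117
δQ/Q = √(0.0613) = 0.248
Q = 4.83e+09, so δQ = 0.248 × 4.83e+09 = 1.2e+09.

(4.83 ± 1.20) × 10^9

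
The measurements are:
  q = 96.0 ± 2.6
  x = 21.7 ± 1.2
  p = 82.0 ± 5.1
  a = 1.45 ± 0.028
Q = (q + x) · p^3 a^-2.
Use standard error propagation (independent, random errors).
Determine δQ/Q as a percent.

19.2%

Let u = q + x = 118. δu = √(δq² + δx²) = √(6.76 + 1.44) = 2.86, so δu/u = 0.0243.
Q is then a monomial in u, p, a:
δQ/Q = √((δu/u)² + (3·δp/p)² + (-2·δa/a)²) = √(0.000592 + 0.0348 + 0.00149) = 0.192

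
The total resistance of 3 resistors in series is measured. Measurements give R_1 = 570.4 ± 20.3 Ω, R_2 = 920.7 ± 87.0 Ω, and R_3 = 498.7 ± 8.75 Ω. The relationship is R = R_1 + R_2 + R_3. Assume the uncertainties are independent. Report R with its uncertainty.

1990 ± 89.8 Ω

For a sum/difference, combine absolute errors in quadrature:
  (δR_1)² = 412;  (δR_2)² = 7570;  (δR_3)² = 76.6
δR = √(8060) = 89.8 Ω
R = 1990 Ω.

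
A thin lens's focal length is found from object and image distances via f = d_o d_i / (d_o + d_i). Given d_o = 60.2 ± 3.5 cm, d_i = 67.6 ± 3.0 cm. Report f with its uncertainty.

31.8 ± 1.18 cm

∂f/∂d_o = (d_i/(d_o+d_i))² = 0.280;  ∂f/∂d_i = (d_o/(d_o+d_i))² = 0.222
δf = √((∂f/∂d_o · δd_o)² + (∂f/∂d_i · δd_i)²) = √(0.959 + 0.443) = 1.18 cm
f = 31.8 cm.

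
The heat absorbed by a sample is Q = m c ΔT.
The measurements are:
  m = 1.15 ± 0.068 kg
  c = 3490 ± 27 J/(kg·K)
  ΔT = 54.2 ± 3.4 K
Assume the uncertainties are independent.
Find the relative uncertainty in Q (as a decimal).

Products/powers → add relative errors in quadrature, weighted by exponent:
  (1·δm/m)² = (1×0.0591)² = 0.00350;  (1·δc/c)² = (1×0.00774)² = 5.99e-05;  (1·δΔT/ΔT)² = (1×0.0627)² = 0.00394
δQ/Q = √(0.00749) = 0.0866

0.0866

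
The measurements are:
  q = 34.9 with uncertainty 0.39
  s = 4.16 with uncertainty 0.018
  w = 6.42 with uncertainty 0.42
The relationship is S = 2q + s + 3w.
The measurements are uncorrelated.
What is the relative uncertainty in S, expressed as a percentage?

Absolute uncertainties add in quadrature for a linear combination:
  (2·δq)² = 0.608;  (δs)² = 0.000324;  (3·δw)² = 1.59
δS = √(2.20) = 1.48
S = 93.2, so δS/S = 1.48/93.2 = 0.0159.

1.59%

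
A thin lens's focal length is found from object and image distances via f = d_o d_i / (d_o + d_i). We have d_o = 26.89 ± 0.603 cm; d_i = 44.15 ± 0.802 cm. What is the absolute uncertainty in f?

0.260 cm

∂f/∂d_o = (d_i/(d_o+d_i))² = 0.386;  ∂f/∂d_i = (d_o/(d_o+d_i))² = 0.143
δf = √((∂f/∂d_o · δd_o)² + (∂f/∂d_i · δd_i)²) = √(0.0542 + 0.0132) = 0.260 cm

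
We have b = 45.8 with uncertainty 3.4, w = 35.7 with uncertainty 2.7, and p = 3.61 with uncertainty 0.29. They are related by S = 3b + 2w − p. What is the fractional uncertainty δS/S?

0.0563

Sums and differences: (δS)² = Σ (cᵢ δxᵢ)².
  (3·δb)² = 104;  (2·δw)² = 29.2;  (δp)² = 0.0841
δS = √(133) = 11.5
S = 205, so δS/S = 11.5/205 = 0.0563.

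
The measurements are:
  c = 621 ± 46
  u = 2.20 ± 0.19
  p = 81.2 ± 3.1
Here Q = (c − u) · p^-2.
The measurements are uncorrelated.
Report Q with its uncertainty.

0.0939 ± 0.0100

Let w = c − u = 619. δw = √(δc² + δu²) = √(2120 + 0.0361) = 46.0, so δw/w = 0.0743.
Q is then a monomial in w, p:
δQ/Q = √((δw/w)² + (-2·δp/p)²) = √(0.00553 + 0.00583) = 0.107
Q = 0.0939, so δQ = 0.107 × 0.0939 = 0.0100.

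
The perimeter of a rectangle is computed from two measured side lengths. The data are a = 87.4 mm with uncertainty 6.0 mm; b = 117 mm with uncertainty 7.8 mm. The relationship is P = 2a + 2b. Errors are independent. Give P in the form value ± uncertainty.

409 ± 19.7 mm

Sums and differences: (δP)² = Σ (cᵢ δxᵢ)².
  (2·δa)² = 144;  (2·δb)² = 243
δP = √(387) = 19.7 mm
P = 409 mm.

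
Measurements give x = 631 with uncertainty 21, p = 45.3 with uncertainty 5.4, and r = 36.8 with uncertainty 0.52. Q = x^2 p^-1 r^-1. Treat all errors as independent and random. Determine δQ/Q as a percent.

13.7%

Each factor contributes (exponent × relative error)² to (δQ/Q)²:
  (2·δx/x)² = (2×0.0333)² = 0.00443;  (-1·δp/p)² = (-1×0.119)² = 0.0142;  (-1·δr/r)² = (-1×0.0141)² = 0.000200
δQ/Q = √(0.0188) = 0.137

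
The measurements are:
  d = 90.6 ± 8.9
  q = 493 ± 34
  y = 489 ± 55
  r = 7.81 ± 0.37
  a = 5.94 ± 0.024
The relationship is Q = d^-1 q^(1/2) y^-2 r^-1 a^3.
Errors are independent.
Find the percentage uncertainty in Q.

For a monomial Q ∝ d^-1, q^(1/2), y^-2, r^-1, a^3, fractional errors add in quadrature:
  (-1·δd/d)² = (-1×0.0982)² = 0.00965;  (½·δq/q)² = (0.5×0.0690)² = 0.00119;  (-2·δy/y)² = (-2×0.112)² = 0.0506;  (-1·δr/r)² = (-1×0.0474)² = 0.00224;  (3·δa/a)² = (3×0.00404)² = 0.000147
δQ/Q = √(0.0638) = 0.253

25.3%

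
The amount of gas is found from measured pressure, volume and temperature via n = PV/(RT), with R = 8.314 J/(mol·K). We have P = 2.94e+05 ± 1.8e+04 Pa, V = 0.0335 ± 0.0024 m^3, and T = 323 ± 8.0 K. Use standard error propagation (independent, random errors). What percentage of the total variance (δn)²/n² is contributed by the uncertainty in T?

6.46%

(δn/n)² = (1·δP/P)² + (1·δV/V)² + (-1·δT/T)²
  P term: (1×0.0612)² = 0.00375
  V term: (1×0.0716)² = 0.00513
  T term: (-1×0.0248)² = 0.000613
Total = 0.00949. Share from T = 0.000613/0.00949 = 0.0646.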